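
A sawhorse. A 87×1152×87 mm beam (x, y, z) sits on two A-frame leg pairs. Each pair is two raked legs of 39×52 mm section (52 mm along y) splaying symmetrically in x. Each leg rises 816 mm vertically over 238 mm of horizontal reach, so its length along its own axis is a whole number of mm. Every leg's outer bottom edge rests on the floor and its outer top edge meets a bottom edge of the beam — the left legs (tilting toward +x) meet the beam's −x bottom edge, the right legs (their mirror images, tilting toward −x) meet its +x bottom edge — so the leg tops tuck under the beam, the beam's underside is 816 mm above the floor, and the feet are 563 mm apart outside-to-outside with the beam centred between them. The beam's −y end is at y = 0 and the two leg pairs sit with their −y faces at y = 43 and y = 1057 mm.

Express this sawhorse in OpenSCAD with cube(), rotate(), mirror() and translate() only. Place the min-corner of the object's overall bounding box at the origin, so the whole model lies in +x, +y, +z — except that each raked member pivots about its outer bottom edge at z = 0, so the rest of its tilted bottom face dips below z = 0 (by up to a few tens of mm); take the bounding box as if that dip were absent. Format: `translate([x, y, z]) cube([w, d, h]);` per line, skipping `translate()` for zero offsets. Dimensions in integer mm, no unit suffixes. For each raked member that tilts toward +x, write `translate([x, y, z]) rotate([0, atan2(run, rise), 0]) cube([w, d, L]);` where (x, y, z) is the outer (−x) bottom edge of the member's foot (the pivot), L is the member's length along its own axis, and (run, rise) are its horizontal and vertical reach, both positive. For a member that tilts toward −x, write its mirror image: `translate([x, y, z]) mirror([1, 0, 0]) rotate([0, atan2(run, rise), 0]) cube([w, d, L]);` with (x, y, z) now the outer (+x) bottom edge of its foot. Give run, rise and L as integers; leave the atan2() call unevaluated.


translate([238, 0, 816]) cube([87, 1152, 87]);
translate([0, 43, 0]) rotate([0, atan2(238, 816), 0]) cube([39, 52, 850]);
translate([563, 43, 0]) mirror([1, 0, 0]) rotate([0, atan2(238, 816), 0]) cube([39, 52, 850]);
translate([0, 1057, 0]) rotate([0, atan2(238, 816), 0]) cube([39, 52, 850]);
translate([563, 1057, 0]) mirror([1, 0, 0]) rotate([0, atan2(238, 816), 0]) cube([39, 52, 850]);


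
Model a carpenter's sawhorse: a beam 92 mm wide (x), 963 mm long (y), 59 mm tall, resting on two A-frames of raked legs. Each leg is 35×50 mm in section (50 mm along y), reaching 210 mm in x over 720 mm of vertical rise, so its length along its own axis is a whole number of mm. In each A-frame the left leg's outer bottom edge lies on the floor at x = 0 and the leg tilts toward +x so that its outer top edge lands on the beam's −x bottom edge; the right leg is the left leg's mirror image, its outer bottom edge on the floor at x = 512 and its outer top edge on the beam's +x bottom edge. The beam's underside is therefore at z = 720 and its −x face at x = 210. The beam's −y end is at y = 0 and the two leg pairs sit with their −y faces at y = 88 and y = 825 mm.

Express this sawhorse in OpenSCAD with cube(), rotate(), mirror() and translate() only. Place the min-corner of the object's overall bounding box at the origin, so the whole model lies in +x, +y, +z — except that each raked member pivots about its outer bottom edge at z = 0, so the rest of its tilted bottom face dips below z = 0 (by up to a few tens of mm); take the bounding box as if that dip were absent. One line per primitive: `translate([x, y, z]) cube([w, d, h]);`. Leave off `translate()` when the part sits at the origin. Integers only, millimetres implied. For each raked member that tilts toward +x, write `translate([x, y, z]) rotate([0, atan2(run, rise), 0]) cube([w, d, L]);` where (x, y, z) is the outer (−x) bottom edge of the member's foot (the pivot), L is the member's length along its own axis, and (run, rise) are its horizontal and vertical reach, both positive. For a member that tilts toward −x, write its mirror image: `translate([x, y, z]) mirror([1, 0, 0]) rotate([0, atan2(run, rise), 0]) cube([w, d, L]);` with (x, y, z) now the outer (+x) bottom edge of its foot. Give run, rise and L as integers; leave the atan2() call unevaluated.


translate([210, 0, 720]) cube([92, 963, 59]);
translate([0, 88, 0]) rotate([0, atan2(210, 720), 0]) cube([35, 50, 750]);
translate([512, 88, 0]) mirror([1, 0, 0]) rotate([0, atan2(210, 720), 0]) cube([35, 50, 750]);
translate([0, 825, 0]) rotate([0, atan2(210, 720), 0]) cube([35, 50, 750]);
translate([512, 825, 0]) mirror([1, 0, 0]) rotate([0, atan2(210, 720), 0]) cube([35, 50, 750]);


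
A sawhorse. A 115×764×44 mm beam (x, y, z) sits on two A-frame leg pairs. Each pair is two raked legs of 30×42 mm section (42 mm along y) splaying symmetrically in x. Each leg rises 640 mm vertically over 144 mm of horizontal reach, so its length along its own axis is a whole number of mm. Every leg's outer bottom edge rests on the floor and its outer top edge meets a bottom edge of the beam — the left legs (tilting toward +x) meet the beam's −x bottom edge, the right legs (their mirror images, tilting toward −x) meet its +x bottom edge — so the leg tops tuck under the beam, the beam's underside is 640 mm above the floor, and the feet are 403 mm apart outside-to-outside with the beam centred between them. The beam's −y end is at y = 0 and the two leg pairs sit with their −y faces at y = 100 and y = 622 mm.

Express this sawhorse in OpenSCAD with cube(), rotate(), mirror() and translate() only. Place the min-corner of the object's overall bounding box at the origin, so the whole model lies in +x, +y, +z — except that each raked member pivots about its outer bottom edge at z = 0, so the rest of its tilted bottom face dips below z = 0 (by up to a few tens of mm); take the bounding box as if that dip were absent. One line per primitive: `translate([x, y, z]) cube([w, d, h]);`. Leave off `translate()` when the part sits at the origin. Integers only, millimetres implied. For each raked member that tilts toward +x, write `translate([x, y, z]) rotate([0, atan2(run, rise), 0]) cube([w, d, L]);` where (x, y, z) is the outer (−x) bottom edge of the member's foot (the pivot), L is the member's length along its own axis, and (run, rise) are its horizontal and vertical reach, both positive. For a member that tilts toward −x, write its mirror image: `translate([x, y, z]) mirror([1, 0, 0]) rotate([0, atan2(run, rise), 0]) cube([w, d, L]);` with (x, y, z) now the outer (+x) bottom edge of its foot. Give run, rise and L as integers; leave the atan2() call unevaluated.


translate([144, 0, 640]) cube([115, 764, 44]);
translate([0, 100, 0]) rotate([0, atan2(144, 640), 0]) cube([30, 42, 656]);
translate([403, 100, 0]) mirror([1, 0, 0]) rotate([0, atan2(144, 640), 0]) cube([30, 42, 656]);
translate([0, 622, 0]) rotate([0, atan2(144, 640), 0]) cube([30, 42, 656]);
translate([403, 622, 0]) mirror([1, 0, 0]) rotate([0, atan2(144, 640), 0]) cube([30, 42, 656]);


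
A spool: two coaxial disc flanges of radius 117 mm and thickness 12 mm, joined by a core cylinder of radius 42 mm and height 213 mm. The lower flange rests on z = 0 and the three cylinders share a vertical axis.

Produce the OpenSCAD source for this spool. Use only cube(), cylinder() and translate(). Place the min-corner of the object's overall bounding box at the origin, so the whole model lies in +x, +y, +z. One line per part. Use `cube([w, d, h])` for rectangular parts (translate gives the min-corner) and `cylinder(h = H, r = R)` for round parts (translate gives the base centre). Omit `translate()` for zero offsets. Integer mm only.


translate([117, 117, 0]) cylinder(h = 12, r = 117);
translate([117, 117, 12]) cylinder(h = 213, r = 42);
translate([117, 117, 225]) cylinder(h = 12, r = 117);


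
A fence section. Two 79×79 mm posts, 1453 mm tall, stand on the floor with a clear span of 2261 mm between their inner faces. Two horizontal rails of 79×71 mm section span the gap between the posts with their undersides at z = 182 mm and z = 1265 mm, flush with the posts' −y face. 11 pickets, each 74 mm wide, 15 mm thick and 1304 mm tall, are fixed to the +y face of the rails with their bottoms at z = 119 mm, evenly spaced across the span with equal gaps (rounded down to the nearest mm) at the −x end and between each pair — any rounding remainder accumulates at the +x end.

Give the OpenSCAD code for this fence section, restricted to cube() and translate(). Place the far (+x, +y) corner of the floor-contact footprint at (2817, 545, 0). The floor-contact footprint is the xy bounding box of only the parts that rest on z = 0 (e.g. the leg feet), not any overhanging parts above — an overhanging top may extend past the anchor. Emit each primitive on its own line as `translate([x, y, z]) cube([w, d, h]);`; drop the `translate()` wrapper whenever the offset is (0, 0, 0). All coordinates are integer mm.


translate([398, 466, 0]) cube([79, 79, 1453]);
translate([2738, 466, 0]) cube([79, 79, 1453]);
translate([477, 466, 182]) cube([2261, 79, 71]);
translate([477, 466, 1265]) cube([2261, 79, 71]);
translate([597, 545, 119]) cube([74, 15, 1304]);
translate([791, 545, 119]) cube([74, 15, 1304]);
translate([985, 545, 119]) cube([74, 15, 1304]);
translate([1179, 545, 119]) cube([74, 15, 1304]);
translate([1373, 545, 119]) cube([74, 15, 1304]);
translate([1567, 545, 119]) cube([74, 15, 1304]);
translate([1761, 545, 119]) cube([74, 15, 1304]);
translate([1955, 545, 119]) cube([74, 15, 1304]);
translate([2149, 545, 119]) cube([74, 15, 1304]);
translate([2343, 545, 119]) cube([74, 15, 1304]);
translate([2537, 545, 119]) cube([74, 15, 1304]);


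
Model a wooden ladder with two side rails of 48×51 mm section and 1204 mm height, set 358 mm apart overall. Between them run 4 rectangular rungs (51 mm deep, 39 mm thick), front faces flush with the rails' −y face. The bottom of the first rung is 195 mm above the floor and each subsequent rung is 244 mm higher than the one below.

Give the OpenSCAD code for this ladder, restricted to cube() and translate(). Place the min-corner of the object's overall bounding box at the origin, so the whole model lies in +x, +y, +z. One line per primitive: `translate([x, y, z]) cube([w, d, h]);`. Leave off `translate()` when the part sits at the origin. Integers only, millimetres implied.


cube([48, 51, 1204]);
translate([310, 0, 0]) cube([48, 51, 1204]);
translate([48, 0, 195]) cube([262, 51, 39]);
translate([48, 0, 439]) cube([262, 51, 39]);
translate([48, 0, 683]) cube([262, 51, 39]);
translate([48, 0, 927]) cube([262, 51, 39]);


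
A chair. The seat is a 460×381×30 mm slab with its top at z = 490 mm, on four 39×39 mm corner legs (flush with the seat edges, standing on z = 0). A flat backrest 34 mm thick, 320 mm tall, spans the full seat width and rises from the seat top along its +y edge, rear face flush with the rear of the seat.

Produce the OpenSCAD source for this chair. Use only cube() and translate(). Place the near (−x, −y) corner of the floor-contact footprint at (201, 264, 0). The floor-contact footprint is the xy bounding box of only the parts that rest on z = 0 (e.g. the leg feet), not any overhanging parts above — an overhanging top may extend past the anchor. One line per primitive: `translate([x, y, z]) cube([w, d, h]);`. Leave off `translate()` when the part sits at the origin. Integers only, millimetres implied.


// leg_h = 490 - 30 = 460
translate([201, 264, 460]) cube([460, 381, 30]);
translate([201, 264, 0]) cube([39, 39, 460]);
translate([622, 264, 0]) cube([39, 39, 460]);
translate([201, 606, 0]) cube([39, 39, 460]);
translate([622, 606, 0]) cube([39, 39, 460]);
translate([201, 611, 490]) cube([460, 34, 320]);


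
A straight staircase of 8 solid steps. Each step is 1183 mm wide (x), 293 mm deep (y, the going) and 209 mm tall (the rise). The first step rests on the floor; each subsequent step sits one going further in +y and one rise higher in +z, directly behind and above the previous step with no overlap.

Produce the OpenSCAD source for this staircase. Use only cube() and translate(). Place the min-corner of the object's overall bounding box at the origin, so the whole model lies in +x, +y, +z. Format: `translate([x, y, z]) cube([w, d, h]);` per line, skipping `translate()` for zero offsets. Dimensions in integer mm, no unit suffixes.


cube([1183, 293, 209]);
translate([0, 293, 209]) cube([1183, 293, 209]);
translate([0, 586, 418]) cube([1183, 293, 209]);
translate([0, 879, 627]) cube([1183, 293, 209]);
translate([0, 1172, 836]) cube([1183, 293, 209]);
translate([0, 1465, 1045]) cube([1183, 293, 209]);
translate([0, 1758, 1254]) cube([1183, 293, 209]);
translate([0, 2051, 1463]) cube([1183, 293, 209]);


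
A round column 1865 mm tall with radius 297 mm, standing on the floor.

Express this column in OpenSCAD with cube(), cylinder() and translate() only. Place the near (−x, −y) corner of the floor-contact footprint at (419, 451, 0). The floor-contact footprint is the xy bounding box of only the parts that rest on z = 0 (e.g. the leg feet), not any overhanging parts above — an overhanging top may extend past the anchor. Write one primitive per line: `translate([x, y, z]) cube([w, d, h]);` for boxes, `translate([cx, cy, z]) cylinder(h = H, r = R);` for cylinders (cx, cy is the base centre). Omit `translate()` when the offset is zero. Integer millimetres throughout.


translate([716, 748, 0]) cylinder(h = 1865, r = 297);


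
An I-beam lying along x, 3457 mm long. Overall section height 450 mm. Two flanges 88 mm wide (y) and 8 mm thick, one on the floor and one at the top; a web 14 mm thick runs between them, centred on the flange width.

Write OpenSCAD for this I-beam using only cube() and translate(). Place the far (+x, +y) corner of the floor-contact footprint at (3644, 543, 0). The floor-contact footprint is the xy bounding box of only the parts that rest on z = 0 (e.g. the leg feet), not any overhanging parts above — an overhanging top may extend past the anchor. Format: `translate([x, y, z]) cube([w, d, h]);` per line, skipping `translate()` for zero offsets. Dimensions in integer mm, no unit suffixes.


translate([187, 455, 0]) cube([3457, 88, 8]);
translate([187, 492, 8]) cube([3457, 14, 434]);
translate([187, 455, 442]) cube([3457, 88, 8]);


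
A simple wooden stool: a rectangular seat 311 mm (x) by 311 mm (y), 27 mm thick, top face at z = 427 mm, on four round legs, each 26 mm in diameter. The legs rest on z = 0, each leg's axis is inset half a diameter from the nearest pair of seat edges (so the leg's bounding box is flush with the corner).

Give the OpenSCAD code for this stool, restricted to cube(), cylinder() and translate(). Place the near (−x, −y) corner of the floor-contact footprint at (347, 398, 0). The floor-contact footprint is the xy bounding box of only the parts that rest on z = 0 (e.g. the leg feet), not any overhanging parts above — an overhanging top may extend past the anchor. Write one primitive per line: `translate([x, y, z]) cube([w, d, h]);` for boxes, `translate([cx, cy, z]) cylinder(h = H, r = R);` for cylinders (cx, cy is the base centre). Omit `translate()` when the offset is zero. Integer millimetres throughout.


// leg_h = 427 - 27 = 400
translate([347, 398, 400]) cube([311, 311, 27]);
translate([360, 411, 0]) cylinder(h = 400, r = 13);
translate([645, 411, 0]) cylinder(h = 400, r = 13);
translate([360, 696, 0]) cylinder(h = 400, r = 13);
translate([645, 696, 0]) cylinder(h = 400, r = 13);


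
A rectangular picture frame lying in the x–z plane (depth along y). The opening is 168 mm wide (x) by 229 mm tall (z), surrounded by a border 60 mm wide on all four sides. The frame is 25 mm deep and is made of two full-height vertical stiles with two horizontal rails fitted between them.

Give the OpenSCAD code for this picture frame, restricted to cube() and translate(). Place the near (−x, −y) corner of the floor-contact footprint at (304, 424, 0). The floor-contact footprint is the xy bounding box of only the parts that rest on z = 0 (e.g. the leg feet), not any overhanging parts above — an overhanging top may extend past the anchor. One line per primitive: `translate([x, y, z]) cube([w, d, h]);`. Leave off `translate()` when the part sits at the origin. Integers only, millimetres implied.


translate([304, 424, 0]) cube([60, 25, 349]);
translate([532, 424, 0]) cube([60, 25, 349]);
translate([364, 424, 0]) cube([168, 25, 60]);
translate([364, 424, 289]) cube([168, 25, 60]);


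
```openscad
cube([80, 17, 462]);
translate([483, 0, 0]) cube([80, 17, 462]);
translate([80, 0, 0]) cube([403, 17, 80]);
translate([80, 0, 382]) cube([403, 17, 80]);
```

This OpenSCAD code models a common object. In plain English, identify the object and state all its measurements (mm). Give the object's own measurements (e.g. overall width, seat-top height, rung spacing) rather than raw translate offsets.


A rectangular picture frame lying in the x–z plane (depth along y). The opening is 403 mm wide (x) by 302 mm tall (z), surrounded by a border 80 mm wide on all four sides. The frame is 17 mm deep and is made of two full-height vertical stiles with two horizontal rails fitted between them.


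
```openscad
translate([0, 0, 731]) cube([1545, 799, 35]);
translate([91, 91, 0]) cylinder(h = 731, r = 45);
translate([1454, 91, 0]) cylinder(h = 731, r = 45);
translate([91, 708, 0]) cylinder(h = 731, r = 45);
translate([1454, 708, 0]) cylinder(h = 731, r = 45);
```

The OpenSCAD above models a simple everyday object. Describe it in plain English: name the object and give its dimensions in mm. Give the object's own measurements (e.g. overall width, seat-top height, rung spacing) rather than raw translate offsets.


A rectangular dining table. The top is 1545×799×35 mm with its upper surface at z = 766 mm. It stands on four round legs of 90 mm diameter, each leg's bounding box inset 46 mm from the nearest pair of top edges, running from the floor to the underside of the top.


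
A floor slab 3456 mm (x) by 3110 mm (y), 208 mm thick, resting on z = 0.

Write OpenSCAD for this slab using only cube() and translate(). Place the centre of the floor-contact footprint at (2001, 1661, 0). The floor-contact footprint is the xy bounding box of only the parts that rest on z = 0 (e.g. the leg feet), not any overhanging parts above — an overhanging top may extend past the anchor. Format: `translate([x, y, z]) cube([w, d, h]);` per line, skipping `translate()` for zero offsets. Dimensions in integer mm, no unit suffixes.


translate([273, 106, 0]) cube([3456, 3110, 208]);


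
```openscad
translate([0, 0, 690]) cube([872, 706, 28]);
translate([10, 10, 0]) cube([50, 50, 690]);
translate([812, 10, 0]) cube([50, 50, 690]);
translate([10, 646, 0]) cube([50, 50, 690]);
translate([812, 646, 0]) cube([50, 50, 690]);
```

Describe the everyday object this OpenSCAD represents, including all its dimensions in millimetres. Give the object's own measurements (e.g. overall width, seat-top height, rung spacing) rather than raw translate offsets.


A rectangular dining table. The top is 872×706×28 mm with its upper surface at z = 718 mm. It stands on four 50×50 mm square legs, each inset 10 mm from the nearest pair of top edges, running from the floor to the underside of the top.


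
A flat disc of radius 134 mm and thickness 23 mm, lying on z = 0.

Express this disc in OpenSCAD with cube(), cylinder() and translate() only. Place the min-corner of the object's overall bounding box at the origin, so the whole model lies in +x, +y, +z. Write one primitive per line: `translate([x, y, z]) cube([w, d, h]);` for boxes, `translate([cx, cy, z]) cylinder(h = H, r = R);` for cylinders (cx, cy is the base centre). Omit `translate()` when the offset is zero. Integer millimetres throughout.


translate([134, 134, 0]) cylinder(h = 23, r = 134);


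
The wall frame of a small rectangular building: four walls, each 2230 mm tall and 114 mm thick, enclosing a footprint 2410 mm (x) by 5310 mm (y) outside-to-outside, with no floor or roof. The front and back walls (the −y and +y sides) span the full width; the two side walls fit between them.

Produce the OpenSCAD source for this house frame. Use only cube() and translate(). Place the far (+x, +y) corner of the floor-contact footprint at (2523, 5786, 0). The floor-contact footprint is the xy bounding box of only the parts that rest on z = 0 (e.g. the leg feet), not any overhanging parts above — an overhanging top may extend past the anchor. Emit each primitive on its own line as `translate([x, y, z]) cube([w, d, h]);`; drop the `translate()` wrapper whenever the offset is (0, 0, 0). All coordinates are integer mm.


translate([113, 476, 0]) cube([2410, 114, 2230]);
translate([113, 5672, 0]) cube([2410, 114, 2230]);
translate([113, 590, 0]) cube([114, 5082, 2230]);
translate([2409, 590, 0]) cube([114, 5082, 2230]);


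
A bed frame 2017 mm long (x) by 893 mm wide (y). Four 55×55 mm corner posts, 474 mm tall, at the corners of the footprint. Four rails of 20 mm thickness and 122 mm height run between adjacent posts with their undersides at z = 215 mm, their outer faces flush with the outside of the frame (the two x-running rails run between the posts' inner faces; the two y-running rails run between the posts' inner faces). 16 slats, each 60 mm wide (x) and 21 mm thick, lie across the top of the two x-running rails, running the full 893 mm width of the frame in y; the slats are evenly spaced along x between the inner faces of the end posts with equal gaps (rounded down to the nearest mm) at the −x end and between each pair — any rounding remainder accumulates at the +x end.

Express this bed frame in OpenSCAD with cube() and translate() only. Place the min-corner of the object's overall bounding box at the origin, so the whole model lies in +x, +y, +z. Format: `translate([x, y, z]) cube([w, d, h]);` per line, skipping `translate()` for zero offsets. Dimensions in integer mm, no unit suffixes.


cube([55, 55, 474]);
translate([0, 838, 0]) cube([55, 55, 474]);
translate([1962, 0, 0]) cube([55, 55, 474]);
translate([1962, 838, 0]) cube([55, 55, 474]);
translate([55, 0, 215]) cube([1907, 20, 122]);
translate([55, 873, 215]) cube([1907, 20, 122]);
translate([0, 55, 215]) cube([20, 783, 122]);
translate([1997, 55, 215]) cube([20, 783, 122]);
translate([110, 0, 337]) cube([60, 893, 21]);
translate([225, 0, 337]) cube([60, 893, 21]);
translate([340, 0, 337]) cube([60, 893, 21]);
translate([455, 0, 337]) cube([60, 893, 21]);
translate([570, 0, 337]) cube([60, 893, 21]);
translate([685, 0, 337]) cube([60, 893, 21]);
translate([800, 0, 337]) cube([60, 893, 21]);
translate([915, 0, 337]) cube([60, 893, 21]);
translate([1030, 0, 337]) cube([60, 893, 21]);
translate([1145, 0, 337]) cube([60, 893, 21]);
translate([1260, 0, 337]) cube([60, 893, 21]);
translate([1375, 0, 337]) cube([60, 893, 21]);
translate([1490, 0, 337]) cube([60, 893, 21]);
translate([1605, 0, 337]) cube([60, 893, 21]);
translate([1720, 0, 337]) cube([60, 893, 21]);
translate([1835, 0, 337]) cube([60, 893, 21]);


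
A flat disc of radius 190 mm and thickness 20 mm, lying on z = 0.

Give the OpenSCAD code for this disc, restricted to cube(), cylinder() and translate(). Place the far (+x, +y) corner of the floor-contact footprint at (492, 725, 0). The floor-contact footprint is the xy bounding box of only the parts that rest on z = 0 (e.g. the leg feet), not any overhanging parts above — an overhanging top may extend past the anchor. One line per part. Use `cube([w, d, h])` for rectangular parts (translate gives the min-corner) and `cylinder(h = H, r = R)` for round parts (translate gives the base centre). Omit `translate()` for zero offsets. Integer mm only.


translate([302, 535, 0]) cylinder(h = 20, r = 190);


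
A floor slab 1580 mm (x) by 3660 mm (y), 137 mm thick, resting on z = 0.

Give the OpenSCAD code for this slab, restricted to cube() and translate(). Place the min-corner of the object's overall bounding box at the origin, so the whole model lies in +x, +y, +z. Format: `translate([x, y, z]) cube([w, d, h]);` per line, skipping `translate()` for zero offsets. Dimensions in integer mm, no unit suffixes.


cube([1580, 3660, 137]);


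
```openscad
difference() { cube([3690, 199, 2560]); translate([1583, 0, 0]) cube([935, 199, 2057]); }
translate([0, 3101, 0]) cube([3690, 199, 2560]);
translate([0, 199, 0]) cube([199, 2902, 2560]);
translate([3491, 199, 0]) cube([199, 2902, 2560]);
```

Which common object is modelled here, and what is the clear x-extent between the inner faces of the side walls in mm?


A single room. The interior width is 3292 mm.

Four walls enclosing a rectangle with a door in the front wall — a room. Outside width 3690 minus two 199 mm walls gives 3292 mm.


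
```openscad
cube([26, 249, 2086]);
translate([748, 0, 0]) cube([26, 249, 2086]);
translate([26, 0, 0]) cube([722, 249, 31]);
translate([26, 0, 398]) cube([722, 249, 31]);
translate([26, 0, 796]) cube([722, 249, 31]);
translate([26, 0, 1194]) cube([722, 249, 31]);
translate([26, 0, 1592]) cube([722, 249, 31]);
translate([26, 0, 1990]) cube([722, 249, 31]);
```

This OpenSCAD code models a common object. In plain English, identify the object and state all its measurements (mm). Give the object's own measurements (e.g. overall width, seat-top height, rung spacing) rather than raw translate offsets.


An open bookshelf. Two side panels, each 26 mm thick, 249 mm deep and 2086 mm tall, stand 774 mm apart (outside-to-outside). Between them sit 6 shelves, each 31 mm thick and 249 mm deep, spanning the full gap between the sides. The bottom shelf rests on the floor (its underside at z = 0) and the clear gap between one shelf's top and the next shelf's underside is 367 mm.


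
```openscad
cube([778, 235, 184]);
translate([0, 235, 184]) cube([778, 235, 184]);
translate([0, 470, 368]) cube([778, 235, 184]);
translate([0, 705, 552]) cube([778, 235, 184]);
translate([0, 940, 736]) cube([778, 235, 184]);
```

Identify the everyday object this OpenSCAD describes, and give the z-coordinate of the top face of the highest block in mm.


A staircase. The total rise is 920 mm.

5 identical blocks, each offset up and back from the previous — a staircase. Each step is 184 mm tall and there are 5 of them, so the total rise is 5 × 184 = 920 mm.


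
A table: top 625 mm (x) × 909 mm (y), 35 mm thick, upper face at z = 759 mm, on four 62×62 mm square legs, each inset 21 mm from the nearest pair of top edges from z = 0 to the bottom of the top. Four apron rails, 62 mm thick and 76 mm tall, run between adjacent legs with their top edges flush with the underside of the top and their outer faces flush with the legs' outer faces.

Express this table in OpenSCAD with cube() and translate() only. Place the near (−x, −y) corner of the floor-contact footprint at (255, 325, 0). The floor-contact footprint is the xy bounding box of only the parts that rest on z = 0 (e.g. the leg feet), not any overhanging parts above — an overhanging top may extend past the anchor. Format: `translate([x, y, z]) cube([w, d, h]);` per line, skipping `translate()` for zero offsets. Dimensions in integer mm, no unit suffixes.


translate([234, 304, 724]) cube([625, 909, 35]);
translate([255, 325, 0]) cube([62, 62, 724]);
translate([776, 325, 0]) cube([62, 62, 724]);
translate([255, 1130, 0]) cube([62, 62, 724]);
translate([776, 1130, 0]) cube([62, 62, 724]);
translate([317, 325, 648]) cube([459, 62, 76]);
translate([317, 1130, 648]) cube([459, 62, 76]);
translate([255, 387, 648]) cube([62, 743, 76]);
translate([776, 387, 648]) cube([62, 743, 76]);


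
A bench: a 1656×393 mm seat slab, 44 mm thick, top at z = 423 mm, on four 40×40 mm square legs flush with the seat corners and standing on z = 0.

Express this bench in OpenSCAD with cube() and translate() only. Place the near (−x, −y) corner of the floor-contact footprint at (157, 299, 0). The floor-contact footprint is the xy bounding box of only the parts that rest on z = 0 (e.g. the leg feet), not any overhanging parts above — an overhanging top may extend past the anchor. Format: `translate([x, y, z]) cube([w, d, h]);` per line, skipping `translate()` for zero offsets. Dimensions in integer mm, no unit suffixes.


translate([157, 299, 379]) cube([1656, 393, 44]);
translate([157, 299, 0]) cube([40, 40, 379]);
translate([157, 652, 0]) cube([40, 40, 379]);
translate([1773, 299, 0]) cube([40, 40, 379]);
translate([1773, 652, 0]) cube([40, 40, 379]);


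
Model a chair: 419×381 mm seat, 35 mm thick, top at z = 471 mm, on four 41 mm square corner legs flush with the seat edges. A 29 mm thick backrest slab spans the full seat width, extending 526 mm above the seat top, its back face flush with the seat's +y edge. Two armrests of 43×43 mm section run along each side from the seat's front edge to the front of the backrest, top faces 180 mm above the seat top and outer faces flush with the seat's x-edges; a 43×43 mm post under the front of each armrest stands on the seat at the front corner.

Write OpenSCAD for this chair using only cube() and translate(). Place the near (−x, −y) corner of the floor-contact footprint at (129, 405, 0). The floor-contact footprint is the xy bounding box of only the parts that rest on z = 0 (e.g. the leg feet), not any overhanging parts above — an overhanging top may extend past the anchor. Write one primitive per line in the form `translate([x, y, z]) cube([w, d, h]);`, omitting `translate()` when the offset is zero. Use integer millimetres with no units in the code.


translate([129, 405, 436]) cube([419, 381, 35]);
translate([129, 405, 0]) cube([41, 41, 436]);
translate([507, 405, 0]) cube([41, 41, 436]);
translate([129, 745, 0]) cube([41, 41, 436]);
translate([507, 745, 0]) cube([41, 41, 436]);
translate([129, 757, 471]) cube([419, 29, 526]);
translate([129, 405, 608]) cube([43, 352, 43]);
translate([505, 405, 608]) cube([43, 352, 43]);
translate([129, 405, 471]) cube([43, 43, 137]);
translate([505, 405, 471]) cube([43, 43, 137]);


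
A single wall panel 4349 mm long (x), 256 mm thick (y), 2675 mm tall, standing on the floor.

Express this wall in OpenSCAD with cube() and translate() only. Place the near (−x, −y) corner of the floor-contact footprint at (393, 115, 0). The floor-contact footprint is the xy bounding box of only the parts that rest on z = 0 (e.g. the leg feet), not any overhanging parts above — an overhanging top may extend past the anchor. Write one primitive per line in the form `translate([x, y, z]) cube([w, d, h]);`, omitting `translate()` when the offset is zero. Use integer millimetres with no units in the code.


translate([393, 115, 0]) cube([4349, 256, 2675]);


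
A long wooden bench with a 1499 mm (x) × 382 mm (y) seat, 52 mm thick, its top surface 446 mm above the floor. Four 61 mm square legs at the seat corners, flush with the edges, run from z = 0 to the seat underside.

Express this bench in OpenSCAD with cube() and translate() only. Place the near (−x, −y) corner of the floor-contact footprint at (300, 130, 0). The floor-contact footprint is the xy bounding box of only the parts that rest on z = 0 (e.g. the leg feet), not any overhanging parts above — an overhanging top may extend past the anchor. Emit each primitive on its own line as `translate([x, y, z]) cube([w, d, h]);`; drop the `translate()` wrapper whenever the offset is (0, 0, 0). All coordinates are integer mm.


translate([300, 130, 394]) cube([1499, 382, 52]);
translate([300, 130, 0]) cube([61, 61, 394]);
translate([300, 451, 0]) cube([61, 61, 394]);
translate([1738, 130, 0]) cube([61, 61, 394]);
translate([1738, 451, 0]) cube([61, 61, 394]);


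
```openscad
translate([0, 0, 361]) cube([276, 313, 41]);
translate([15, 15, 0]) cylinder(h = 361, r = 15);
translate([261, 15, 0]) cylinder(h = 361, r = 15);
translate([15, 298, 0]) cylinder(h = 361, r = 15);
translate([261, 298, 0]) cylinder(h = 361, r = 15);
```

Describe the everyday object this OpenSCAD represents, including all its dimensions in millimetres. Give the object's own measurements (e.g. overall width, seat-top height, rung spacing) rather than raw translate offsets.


A simple wooden stool: a rectangular seat 276 mm (x) by 313 mm (y), 41 mm thick, top face at z = 402 mm, on four round legs, each 30 mm in diameter. The legs rest on z = 0, each leg's axis is inset half a diameter from the nearest pair of seat edges (so the leg's bounding box is flush with the corner).


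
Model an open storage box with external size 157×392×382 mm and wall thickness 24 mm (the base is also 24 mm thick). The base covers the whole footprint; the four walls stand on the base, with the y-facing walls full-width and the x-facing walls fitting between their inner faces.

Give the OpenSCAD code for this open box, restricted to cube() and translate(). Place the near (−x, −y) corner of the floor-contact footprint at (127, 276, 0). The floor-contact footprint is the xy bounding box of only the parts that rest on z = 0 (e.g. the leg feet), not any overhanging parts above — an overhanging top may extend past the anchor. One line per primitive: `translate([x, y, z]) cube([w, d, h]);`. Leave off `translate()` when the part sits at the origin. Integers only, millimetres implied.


translate([127, 276, 0]) cube([157, 392, 24]);
translate([127, 276, 24]) cube([157, 24, 358]);
translate([127, 644, 24]) cube([157, 24, 358]);
translate([127, 300, 24]) cube([24, 344, 358]);
translate([260, 300, 24]) cube([24, 344, 358]);


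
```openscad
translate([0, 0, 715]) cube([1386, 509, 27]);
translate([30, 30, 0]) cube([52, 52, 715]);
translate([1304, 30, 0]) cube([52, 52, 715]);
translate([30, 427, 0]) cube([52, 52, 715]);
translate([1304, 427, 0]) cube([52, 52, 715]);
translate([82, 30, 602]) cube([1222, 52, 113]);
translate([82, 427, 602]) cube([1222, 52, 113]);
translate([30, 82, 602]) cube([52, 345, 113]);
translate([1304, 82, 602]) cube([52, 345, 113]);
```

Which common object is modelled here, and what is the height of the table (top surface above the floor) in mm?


A table. The table height is 742 mm.

A 1386×509×27 slab sits at z = 715 on four 52 mm square posts — a table. The top surface is at 715 + 27 = 742 mm.


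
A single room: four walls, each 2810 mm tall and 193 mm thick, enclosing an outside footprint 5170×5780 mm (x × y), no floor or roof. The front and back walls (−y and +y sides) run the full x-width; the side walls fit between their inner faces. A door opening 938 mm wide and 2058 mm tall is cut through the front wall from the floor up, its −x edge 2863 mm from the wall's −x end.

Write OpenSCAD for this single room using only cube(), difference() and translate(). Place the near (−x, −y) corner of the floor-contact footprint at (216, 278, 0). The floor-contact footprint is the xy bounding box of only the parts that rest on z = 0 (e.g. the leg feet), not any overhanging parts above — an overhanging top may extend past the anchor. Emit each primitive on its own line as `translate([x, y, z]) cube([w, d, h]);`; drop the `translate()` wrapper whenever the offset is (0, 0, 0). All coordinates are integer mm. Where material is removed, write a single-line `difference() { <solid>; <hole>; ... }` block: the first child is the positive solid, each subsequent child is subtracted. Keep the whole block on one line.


difference() { translate([216, 278, 0]) cube([5170, 193, 2810]); translate([3079, 278, 0]) cube([938, 193, 2058]); }
translate([216, 5865, 0]) cube([5170, 193, 2810]);
translate([216, 471, 0]) cube([193, 5394, 2810]);
translate([5193, 471, 0]) cube([193, 5394, 2810]);


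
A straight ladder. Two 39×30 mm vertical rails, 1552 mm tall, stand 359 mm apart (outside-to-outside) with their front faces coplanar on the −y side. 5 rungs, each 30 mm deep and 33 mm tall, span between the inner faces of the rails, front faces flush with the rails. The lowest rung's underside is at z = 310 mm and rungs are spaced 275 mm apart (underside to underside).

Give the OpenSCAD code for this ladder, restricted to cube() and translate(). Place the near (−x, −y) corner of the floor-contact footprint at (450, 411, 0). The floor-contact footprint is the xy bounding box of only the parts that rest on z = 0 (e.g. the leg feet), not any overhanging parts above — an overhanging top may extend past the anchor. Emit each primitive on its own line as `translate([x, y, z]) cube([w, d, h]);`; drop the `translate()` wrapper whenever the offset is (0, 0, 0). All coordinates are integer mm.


// rung span = 359 - 2*39 = 281
// rung[k] z = 310 + k*275
translate([450, 411, 0]) cube([39, 30, 1552]);
translate([770, 411, 0]) cube([39, 30, 1552]);
translate([489, 411, 310]) cube([281, 30, 33]);
translate([489, 411, 585]) cube([281, 30, 33]);
translate([489, 411, 860]) cube([281, 30, 33]);
translate([489, 411, 1135]) cube([281, 30, 33]);
translate([489, 411, 1410]) cube([281, 30, 33]);


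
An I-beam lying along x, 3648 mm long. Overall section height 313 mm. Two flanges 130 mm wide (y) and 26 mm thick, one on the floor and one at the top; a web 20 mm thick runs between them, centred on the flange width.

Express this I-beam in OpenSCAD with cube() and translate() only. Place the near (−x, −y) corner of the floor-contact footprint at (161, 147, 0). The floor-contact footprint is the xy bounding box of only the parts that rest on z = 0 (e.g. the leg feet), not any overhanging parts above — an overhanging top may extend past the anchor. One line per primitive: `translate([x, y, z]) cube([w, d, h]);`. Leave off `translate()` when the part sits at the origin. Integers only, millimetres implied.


translate([161, 147, 0]) cube([3648, 130, 26]);
translate([161, 202, 26]) cube([3648, 20, 261]);
translate([161, 147, 287]) cube([3648, 130, 26]);


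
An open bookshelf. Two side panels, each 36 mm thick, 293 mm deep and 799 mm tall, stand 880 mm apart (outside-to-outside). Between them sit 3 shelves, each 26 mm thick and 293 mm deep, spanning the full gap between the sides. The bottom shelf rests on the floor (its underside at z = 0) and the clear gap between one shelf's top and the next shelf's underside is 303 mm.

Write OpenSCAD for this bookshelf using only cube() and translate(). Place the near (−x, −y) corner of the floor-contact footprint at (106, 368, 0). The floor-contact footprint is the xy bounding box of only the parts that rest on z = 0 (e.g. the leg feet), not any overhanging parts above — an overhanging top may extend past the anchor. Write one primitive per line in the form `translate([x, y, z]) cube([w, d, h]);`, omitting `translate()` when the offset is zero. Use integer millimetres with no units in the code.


translate([106, 368, 0]) cube([36, 293, 799]);
translate([950, 368, 0]) cube([36, 293, 799]);
translate([142, 368, 0]) cube([808, 293, 26]);
translate([142, 368, 329]) cube([808, 293, 26]);
translate([142, 368, 658]) cube([808, 293, 26]);


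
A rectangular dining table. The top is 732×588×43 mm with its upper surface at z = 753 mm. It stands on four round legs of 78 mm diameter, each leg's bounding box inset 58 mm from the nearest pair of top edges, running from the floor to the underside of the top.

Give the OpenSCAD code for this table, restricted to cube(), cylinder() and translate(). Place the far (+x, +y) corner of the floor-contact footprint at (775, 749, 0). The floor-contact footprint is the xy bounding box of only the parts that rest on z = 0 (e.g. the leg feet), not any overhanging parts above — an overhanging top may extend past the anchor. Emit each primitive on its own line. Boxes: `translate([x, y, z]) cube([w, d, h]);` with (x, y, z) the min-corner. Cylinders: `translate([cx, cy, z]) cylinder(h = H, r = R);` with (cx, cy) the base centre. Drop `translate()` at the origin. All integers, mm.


translate([101, 219, 710]) cube([732, 588, 43]);
translate([198, 316, 0]) cylinder(h = 710, r = 39);
translate([736, 316, 0]) cylinder(h = 710, r = 39);
translate([198, 710, 0]) cylinder(h = 710, r = 39);
translate([736, 710, 0]) cylinder(h = 710, r = 39);


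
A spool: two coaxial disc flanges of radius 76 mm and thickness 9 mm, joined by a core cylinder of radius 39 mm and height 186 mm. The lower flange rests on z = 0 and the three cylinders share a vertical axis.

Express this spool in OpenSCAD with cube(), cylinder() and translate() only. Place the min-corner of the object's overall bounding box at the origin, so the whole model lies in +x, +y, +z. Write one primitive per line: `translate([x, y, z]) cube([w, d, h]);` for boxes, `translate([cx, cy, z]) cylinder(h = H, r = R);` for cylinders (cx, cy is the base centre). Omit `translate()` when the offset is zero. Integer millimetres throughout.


translate([76, 76, 0]) cylinder(h = 9, r = 76);
translate([76, 76, 9]) cylinder(h = 186, r = 39);
translate([76, 76, 195]) cylinder(h = 9, r = 76);
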